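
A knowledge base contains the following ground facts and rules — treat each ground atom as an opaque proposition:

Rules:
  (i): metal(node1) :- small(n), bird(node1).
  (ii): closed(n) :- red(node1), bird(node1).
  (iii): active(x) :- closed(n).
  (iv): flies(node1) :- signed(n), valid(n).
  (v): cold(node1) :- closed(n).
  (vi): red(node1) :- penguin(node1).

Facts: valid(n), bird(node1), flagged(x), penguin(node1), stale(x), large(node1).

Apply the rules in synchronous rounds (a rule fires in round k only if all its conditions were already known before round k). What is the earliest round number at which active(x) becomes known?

3

Round 1: (vi) [red(node1) :- penguin(node1).]. Adds red(node1).
Round 2: (ii) [closed(n) :- red(node1), bird(node1).]. Adds closed(n).
Round 3: (iii) [active(x) :- closed(n).]; (v) [cold(node1) :- closed(n).]. Adds active(x), cold(node1).
active(x) first appears in round 3.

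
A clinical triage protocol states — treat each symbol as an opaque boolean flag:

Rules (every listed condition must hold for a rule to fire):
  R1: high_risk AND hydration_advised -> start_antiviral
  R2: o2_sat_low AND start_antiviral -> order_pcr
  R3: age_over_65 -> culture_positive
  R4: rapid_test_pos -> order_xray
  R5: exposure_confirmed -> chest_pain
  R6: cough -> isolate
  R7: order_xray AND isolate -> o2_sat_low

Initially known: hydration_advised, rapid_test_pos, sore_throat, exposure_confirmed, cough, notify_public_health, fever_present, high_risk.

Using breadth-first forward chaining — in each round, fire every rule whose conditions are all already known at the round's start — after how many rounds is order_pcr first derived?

Round 1 — R1, R4, R5, R6, derive start_antiviral, order_xray, chest_pain, isolate.
Round 2 — R7, derive o2_sat_low.
Round 3 — R2, derive order_pcr.
order_pcr first appears in round 3.

3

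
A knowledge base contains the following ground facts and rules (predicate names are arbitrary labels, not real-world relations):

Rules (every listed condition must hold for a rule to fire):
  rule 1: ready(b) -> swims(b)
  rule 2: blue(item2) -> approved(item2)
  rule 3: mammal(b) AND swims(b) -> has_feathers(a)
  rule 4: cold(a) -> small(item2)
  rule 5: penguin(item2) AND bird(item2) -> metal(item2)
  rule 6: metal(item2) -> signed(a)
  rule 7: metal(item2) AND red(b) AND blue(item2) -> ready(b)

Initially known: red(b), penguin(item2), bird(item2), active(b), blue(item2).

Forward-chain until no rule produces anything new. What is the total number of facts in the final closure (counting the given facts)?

Round 1: rule 2 [blue(item2) -> approved(item2)]; rule 5 [penguin(item2) AND bird(item2) -> metal(item2)]. Adds approved(item2), metal(item2).
Round 2: rule 6 [metal(item2) -> signed(a)]; rule 7 [metal(item2) AND red(b) AND blue(item2) -> ready(b)]. Adds signed(a), ready(b).
Round 3: rule 1 [ready(b) -> swims(b)]. Adds swims(b).
Closure: {active(b), approved(item2), bird(item2), blue(item2), metal(item2), penguin(item2), ready(b), red(b), signed(a), swims(b)} — 10 facts.

10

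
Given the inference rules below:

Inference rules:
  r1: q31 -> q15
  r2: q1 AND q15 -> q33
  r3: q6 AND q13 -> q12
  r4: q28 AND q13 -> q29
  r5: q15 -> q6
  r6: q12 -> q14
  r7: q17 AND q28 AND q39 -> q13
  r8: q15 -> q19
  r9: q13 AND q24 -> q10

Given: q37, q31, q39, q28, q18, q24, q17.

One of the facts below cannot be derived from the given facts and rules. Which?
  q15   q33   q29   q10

[1] r1 [q31 -> q15]; r7 [q17 AND q28 AND q39 -> q13]. ⇒ new: q15, q13.
[2] r4 [q28 AND q13 -> q29]; r5 [q15 -> q6]; r8 [q15 -> q19]; r9 [q13 AND q24 -> q10]. ⇒ new: q29, q6, q19, q10.
[3] r3 [q6 AND q13 -> q12]. ⇒ new: q12.
[4] r6 [q12 -> q14]. ⇒ new: q14.
Derived: q29 (round 2), q15 (round 1), q10 (round 2). q33 never appears in any round.

q33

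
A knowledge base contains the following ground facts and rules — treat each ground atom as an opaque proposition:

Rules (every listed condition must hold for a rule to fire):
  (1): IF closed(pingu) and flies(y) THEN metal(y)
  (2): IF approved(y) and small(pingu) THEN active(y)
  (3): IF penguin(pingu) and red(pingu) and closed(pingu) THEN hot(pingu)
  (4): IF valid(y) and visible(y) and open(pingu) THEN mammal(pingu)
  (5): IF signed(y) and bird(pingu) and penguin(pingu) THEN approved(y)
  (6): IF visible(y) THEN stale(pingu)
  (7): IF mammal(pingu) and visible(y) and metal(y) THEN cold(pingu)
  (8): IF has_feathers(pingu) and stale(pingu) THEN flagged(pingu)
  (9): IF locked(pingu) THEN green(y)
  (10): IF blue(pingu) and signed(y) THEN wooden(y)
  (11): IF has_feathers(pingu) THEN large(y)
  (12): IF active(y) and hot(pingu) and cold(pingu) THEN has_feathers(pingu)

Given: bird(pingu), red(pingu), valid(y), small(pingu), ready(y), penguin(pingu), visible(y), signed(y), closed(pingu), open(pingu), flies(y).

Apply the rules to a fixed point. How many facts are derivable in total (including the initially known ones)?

21

Round 1: (1) [IF closed(pingu) and flies(y) THEN metal(y)]; (3) [IF penguin(pingu) and red(pingu) and closed(pingu) THEN hot(pingu)]; (4) [IF valid(y) and visible(y) and open(pingu) THEN mammal(pingu)]; (5) [IF signed(y) and bird(pingu) and penguin(pingu) THEN approved(y)]; (6) [IF visible(y) THEN stale(pingu)]. New: metal(y), hot(pingu), mammal(pingu), approved(y), stale(pingu).
Round 2: (2) [IF approved(y) and small(pingu) THEN active(y)]; (7) [IF mammal(pingu) and visible(y) and metal(y) THEN cold(pingu)]. New: active(y), cold(pingu).
Round 3: (12) [IF active(y) and hot(pingu) and cold(pingu) THEN has_feathers(pingu)]. New: has_feathers(pingu).
Round 4: (8) [IF has_feathers(pingu) and stale(pingu) THEN flagged(pingu)]; (11) [IF has_feathers(pingu) THEN large(y)]. New: flagged(pingu), large(y).
Closure: {active(y), approved(y), bird(pingu), closed(pingu), cold(pingu), flagged(pingu), flies(y), has_feathers(pingu), hot(pingu), large(y), mammal(pingu), metal(y), open(pingu), penguin(pingu), ready(y), red(pingu), signed(y), small(pingu), stale(pingu), valid(y), visible(y)} — 21 facts.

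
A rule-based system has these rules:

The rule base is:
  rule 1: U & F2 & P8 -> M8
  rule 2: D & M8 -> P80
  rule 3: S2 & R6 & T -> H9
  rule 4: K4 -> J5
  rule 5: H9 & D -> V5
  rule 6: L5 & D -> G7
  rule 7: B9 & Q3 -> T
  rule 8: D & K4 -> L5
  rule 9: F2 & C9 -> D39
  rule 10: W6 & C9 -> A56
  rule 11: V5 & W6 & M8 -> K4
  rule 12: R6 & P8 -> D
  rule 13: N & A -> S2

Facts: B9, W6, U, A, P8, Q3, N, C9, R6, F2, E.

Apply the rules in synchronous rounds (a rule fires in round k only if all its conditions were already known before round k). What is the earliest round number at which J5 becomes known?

Round 1 fires rule 1, rule 7, rule 9, rule 10, rule 12, rule 13, giving M8, T, D39, A56, D, S2.
Round 2 fires rule 2, rule 3, giving P80, H9.
Round 3 fires rule 5, giving V5.
Round 4 fires rule 11, giving K4.
Round 5 fires rule 4, rule 8, giving J5, L5.
J5 first appears in round 5.

5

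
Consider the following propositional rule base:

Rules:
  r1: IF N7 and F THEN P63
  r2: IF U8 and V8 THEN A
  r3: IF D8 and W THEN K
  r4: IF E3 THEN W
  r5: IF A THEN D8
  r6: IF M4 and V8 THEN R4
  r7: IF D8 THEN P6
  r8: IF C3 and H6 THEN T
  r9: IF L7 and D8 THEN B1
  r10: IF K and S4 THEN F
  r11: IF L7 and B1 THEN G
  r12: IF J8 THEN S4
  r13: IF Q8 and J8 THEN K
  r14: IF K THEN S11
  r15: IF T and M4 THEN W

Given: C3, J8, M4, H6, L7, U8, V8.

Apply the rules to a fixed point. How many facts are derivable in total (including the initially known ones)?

19

[1] r2 [IF U8 and V8 THEN A]; r6 [IF M4 and V8 THEN R4]; r8 [IF C3 and H6 THEN T]; r12 [IF J8 THEN S4]. ⇒ new: A, R4, T, S4.
[2] r5 [IF A THEN D8]; r15 [IF T and M4 THEN W]. ⇒ new: D8, W.
[3] r3 [IF D8 and W THEN K]; r7 [IF D8 THEN P6]; r9 [IF L7 and D8 THEN B1]. ⇒ new: K, P6, B1.
[4] r10 [IF K and S4 THEN F]; r11 [IF L7 and B1 THEN G]; r14 [IF K THEN S11]. ⇒ new: F, G, S11.
Closure: {A, B1, C3, D8, F, G, H6, J8, K, L7, M4, P6, R4, S11, S4, T, U8, V8, W} — 19 facts.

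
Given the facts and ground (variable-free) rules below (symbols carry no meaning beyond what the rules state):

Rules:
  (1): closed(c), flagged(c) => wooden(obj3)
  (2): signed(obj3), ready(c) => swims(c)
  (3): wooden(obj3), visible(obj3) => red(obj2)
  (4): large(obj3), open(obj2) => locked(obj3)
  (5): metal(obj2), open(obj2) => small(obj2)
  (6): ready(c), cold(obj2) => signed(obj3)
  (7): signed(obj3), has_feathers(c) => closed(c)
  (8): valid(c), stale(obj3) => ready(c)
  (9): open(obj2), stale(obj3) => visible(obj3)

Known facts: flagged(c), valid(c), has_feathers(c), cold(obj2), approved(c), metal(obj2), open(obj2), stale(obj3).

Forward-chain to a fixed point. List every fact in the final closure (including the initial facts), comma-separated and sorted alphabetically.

Round 1 — (5), (8), (9), derive small(obj2), ready(c), visible(obj3).
Round 2 — (6), derive signed(obj3).
Round 3 — (2), (7), derive swims(c), closed(c).
Round 4 — (1), derive wooden(obj3).
Round 5 — (3), derive red(obj2).

approved(c), closed(c), cold(obj2), flagged(c), has_feathers(c), metal(obj2), open(obj2), ready(c), red(obj2), signed(obj3), small(obj2), stale(obj3), swims(c), valid(c), visible(obj3), wooden(obj3)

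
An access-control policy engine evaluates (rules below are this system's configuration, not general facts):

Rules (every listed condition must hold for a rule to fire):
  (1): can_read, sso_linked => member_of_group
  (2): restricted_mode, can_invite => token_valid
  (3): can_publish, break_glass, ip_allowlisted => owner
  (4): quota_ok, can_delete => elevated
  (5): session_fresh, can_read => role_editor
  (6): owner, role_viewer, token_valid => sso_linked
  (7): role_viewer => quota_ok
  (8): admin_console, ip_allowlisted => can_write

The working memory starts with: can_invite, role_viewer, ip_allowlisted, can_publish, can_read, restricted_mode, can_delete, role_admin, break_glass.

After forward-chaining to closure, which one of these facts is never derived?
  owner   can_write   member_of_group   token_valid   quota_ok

Round 1: (2) [restricted_mode, can_invite => token_valid]; (3) [can_publish, break_glass, ip_allowlisted => owner]; (7) [role_viewer => quota_ok]. New: token_valid, owner, quota_ok.
Round 2: (4) [quota_ok, can_delete => elevated]; (6) [owner, role_viewer, token_valid => sso_linked]. New: elevated, sso_linked.
Round 3: (1) [can_read, sso_linked => member_of_group]. New: member_of_group.
Derived: token_valid (round 1), owner (round 1), quota_ok (round 1), member_of_group (round 3). can_write never appears in any round.

can_write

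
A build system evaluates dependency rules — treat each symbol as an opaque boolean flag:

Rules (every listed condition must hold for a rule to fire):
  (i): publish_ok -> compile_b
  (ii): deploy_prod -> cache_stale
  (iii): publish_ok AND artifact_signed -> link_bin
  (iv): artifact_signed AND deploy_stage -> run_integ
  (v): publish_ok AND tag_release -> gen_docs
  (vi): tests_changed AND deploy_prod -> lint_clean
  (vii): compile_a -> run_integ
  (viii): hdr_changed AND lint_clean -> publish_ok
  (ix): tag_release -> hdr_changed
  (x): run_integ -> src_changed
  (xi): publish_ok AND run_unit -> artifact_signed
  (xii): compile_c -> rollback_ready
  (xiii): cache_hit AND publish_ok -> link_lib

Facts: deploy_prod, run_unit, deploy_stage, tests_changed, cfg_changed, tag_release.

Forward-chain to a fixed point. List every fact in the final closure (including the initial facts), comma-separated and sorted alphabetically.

artifact_signed, cache_stale, cfg_changed, compile_b, deploy_prod, deploy_stage, gen_docs, hdr_changed, link_bin, lint_clean, publish_ok, run_integ, run_unit, src_changed, tag_release, tests_changed

[1] (ii) [deploy_prod -> cache_stale]; (vi) [tests_changed AND deploy_prod -> lint_clean]; (ix) [tag_release -> hdr_changed]. ⇒ new: cache_stale, lint_clean, hdr_changed.
[2] (viii) [hdr_changed AND lint_clean -> publish_ok]. ⇒ new: publish_ok.
[3] (i) [publish_ok -> compile_b]; (v) [publish_ok AND tag_release -> gen_docs]; (xi) [publish_ok AND run_unit -> artifact_signed]. ⇒ new: compile_b, gen_docs, artifact_signed.
[4] (iii) [publish_ok AND artifact_signed -> link_bin]; (iv) [artifact_signed AND deploy_stage -> run_integ]. ⇒ new: link_bin, run_integ.
[5] (x) [run_integ -> src_changed]. ⇒ new: src_changed.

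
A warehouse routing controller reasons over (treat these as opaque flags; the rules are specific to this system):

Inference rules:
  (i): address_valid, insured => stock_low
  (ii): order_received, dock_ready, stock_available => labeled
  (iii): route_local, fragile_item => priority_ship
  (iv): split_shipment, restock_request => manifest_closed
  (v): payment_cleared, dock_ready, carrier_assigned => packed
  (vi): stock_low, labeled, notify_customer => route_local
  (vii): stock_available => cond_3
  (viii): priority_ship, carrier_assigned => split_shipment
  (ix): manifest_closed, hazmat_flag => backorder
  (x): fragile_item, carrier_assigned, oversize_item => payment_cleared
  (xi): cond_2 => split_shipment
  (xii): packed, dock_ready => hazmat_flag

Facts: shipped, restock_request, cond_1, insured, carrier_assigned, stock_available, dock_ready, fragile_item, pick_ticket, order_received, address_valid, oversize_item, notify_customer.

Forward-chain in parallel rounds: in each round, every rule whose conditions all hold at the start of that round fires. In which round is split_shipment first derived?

4

Round 1 — (i), (ii), (vii), (x), derive stock_low, labeled, cond_3, payment_cleared.
Round 2 — (v), (vi), derive packed, route_local.
Round 3 — (iii), (xii), derive priority_ship, hazmat_flag.
Round 4 — (viii), derive split_shipment.
split_shipment first appears in round 4.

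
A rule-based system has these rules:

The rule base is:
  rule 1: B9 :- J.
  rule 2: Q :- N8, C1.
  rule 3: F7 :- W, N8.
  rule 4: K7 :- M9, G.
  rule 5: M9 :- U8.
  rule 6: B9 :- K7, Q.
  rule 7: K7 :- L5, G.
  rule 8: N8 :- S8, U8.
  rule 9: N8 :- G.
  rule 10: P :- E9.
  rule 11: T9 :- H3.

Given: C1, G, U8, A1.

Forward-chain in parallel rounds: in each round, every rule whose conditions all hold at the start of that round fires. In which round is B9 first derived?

[1] rule 5 [M9 :- U8.]; rule 9 [N8 :- G.]. ⇒ new: M9, N8.
[2] rule 2 [Q :- N8, C1.]; rule 4 [K7 :- M9, G.]. ⇒ new: Q, K7.
[3] rule 6 [B9 :- K7, Q.]. ⇒ new: B9.
B9 first appears in round 3.

3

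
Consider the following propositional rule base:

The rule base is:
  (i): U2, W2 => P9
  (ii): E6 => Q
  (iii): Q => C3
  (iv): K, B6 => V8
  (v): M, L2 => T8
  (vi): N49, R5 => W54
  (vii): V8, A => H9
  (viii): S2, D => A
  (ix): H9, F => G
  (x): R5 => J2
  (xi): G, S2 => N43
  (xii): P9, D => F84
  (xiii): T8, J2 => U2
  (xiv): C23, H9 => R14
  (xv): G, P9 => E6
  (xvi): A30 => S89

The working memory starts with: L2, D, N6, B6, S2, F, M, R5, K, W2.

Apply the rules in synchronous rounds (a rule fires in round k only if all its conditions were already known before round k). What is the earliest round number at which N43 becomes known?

Round 1 fires (iv), (v), (viii), (x), giving V8, T8, A, J2.
Round 2 fires (vii), (xiii), giving H9, U2.
Round 3 fires (i), (ix), giving P9, G.
Round 4 fires (xi), (xii), (xv), giving N43, F84, E6.
N43 first appears in round 4.

4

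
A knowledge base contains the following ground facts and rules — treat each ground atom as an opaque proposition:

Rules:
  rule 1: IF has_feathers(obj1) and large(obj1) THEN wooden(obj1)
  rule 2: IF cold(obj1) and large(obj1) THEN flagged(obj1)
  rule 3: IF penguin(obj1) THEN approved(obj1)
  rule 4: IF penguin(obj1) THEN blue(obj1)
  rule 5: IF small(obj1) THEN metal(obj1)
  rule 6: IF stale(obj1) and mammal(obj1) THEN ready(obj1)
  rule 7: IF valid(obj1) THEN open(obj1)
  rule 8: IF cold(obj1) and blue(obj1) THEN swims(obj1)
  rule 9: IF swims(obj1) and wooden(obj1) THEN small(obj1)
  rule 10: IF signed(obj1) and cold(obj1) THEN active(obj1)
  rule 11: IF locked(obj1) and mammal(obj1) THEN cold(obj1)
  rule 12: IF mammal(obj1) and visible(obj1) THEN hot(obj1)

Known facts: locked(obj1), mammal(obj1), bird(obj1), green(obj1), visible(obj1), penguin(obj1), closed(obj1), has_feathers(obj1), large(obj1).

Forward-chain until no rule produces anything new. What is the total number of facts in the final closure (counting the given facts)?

18

[1] rule 1 [IF has_feathers(obj1) and large(obj1) THEN wooden(obj1)]; rule 3 [IF penguin(obj1) THEN approved(obj1)]; rule 4 [IF penguin(obj1) THEN blue(obj1)]; rule 11 [IF locked(obj1) and mammal(obj1) THEN cold(obj1)]; rule 12 [IF mammal(obj1) and visible(obj1) THEN hot(obj1)]. ⇒ new: wooden(obj1), approved(obj1), blue(obj1), cold(obj1), hot(obj1).
[2] rule 2 [IF cold(obj1) and large(obj1) THEN flagged(obj1)]; rule 8 [IF cold(obj1) and blue(obj1) THEN swims(obj1)]. ⇒ new: flagged(obj1), swims(obj1).
[3] rule 9 [IF swims(obj1) and wooden(obj1) THEN small(obj1)]. ⇒ new: small(obj1).
[4] rule 5 [IF small(obj1) THEN metal(obj1)]. ⇒ new: metal(obj1).
Closure: {approved(obj1), bird(obj1), blue(obj1), closed(obj1), cold(obj1), flagged(obj1), green(obj1), has_feathers(obj1), hot(obj1), large(obj1), locked(obj1), mammal(obj1), metal(obj1), penguin(obj1), small(obj1), swims(obj1), visible(obj1), wooden(obj1)} — 18 facts.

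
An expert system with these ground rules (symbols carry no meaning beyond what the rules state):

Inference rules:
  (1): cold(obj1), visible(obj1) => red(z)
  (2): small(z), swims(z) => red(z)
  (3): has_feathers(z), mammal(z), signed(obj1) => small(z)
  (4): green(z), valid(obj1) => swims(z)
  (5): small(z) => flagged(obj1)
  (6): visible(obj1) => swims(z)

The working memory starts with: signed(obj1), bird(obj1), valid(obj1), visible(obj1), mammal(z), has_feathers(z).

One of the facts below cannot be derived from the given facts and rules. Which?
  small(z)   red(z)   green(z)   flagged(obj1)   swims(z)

Round 1: (3) [has_feathers(z), mammal(z), signed(obj1) => small(z)]; (6) [visible(obj1) => swims(z)]. Adds small(z), swims(z).
Round 2: (2) [small(z), swims(z) => red(z)]; (5) [small(z) => flagged(obj1)]. Adds red(z), flagged(obj1).
Derived: red(z) (round 2), swims(z) (round 1), flagged(obj1) (round 2), small(z) (round 1). green(z) never appears in any round.

green(z)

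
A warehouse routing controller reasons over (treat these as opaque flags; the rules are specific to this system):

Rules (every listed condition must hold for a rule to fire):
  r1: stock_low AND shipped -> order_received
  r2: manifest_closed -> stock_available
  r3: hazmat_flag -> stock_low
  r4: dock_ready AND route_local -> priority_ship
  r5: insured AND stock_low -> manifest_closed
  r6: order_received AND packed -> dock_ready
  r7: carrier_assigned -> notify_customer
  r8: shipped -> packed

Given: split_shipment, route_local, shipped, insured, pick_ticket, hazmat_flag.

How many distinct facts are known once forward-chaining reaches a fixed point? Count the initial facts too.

13

Round 1 fires r3, r8, giving stock_low, packed.
Round 2 fires r1, r5, giving order_received, manifest_closed.
Round 3 fires r2, r6, giving stock_available, dock_ready.
Round 4 fires r4, giving priority_ship.
Closure: {dock_ready, hazmat_flag, insured, manifest_closed, order_received, packed, pick_ticket, priority_ship, route_local, shipped, split_shipment, stock_available, stock_low} — 13 facts.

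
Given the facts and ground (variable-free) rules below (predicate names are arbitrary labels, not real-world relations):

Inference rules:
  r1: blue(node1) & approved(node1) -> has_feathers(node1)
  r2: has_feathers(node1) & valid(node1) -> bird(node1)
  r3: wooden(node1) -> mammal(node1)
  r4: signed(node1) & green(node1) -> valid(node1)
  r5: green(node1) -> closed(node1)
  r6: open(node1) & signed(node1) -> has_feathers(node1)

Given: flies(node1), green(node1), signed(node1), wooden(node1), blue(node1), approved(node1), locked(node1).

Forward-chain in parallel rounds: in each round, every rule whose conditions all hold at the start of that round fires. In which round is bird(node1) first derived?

2

[1] r1 [blue(node1) & approved(node1) -> has_feathers(node1)]; r3 [wooden(node1) -> mammal(node1)]; r4 [signed(node1) & green(node1) -> valid(node1)]; r5 [green(node1) -> closed(node1)]. ⇒ new: has_feathers(node1), mammal(node1), valid(node1), closed(node1).
[2] r2 [has_feathers(node1) & valid(node1) -> bird(node1)]. ⇒ new: bird(node1).
bird(node1) first appears in round 2.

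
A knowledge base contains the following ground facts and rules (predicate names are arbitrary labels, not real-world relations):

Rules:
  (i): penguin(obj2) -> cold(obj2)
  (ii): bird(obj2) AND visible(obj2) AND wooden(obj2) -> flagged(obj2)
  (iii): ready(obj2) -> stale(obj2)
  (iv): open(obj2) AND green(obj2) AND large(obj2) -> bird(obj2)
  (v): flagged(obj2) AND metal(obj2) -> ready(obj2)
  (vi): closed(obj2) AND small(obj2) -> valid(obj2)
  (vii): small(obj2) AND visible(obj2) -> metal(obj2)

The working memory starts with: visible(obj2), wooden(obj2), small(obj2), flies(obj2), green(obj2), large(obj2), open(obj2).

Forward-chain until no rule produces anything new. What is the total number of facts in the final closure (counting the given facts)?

Round 1 fires (iv), (vii), giving bird(obj2), metal(obj2).
Round 2 fires (ii), giving flagged(obj2).
Round 3 fires (v), giving ready(obj2).
Round 4 fires (iii), giving stale(obj2).
Closure: {bird(obj2), flagged(obj2), flies(obj2), green(obj2), large(obj2), metal(obj2), open(obj2), ready(obj2), small(obj2), stale(obj2), visible(obj2), wooden(obj2)} — 12 facts.

12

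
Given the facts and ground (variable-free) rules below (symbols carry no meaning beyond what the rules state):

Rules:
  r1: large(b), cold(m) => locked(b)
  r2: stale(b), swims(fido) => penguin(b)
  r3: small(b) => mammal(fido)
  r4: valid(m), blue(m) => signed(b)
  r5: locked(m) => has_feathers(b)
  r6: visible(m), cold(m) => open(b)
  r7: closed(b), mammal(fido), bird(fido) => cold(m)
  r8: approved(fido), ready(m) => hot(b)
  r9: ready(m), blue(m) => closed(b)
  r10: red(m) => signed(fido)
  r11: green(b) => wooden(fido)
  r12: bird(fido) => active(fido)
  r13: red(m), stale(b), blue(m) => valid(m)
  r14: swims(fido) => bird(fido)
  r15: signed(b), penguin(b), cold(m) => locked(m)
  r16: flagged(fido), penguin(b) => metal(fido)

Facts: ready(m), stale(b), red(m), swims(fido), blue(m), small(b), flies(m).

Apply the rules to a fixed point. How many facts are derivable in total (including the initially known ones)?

18

Round 1: r2 [stale(b), swims(fido) => penguin(b)]; r3 [small(b) => mammal(fido)]; r9 [ready(m), blue(m) => closed(b)]; r10 [red(m) => signed(fido)]; r13 [red(m), stale(b), blue(m) => valid(m)]; r14 [swims(fido) => bird(fido)]. New: penguin(b), mammal(fido), closed(b), signed(fido), valid(m), bird(fido).
Round 2: r4 [valid(m), blue(m) => signed(b)]; r7 [closed(b), mammal(fido), bird(fido) => cold(m)]; r12 [bird(fido) => active(fido)]. New: signed(b), cold(m), active(fido).
Round 3: r15 [signed(b), penguin(b), cold(m) => locked(m)]. New: locked(m).
Round 4: r5 [locked(m) => has_feathers(b)]. New: has_feathers(b).
Closure: {active(fido), bird(fido), blue(m), closed(b), cold(m), flies(m), has_feathers(b), locked(m), mammal(fido), penguin(b), ready(m), red(m), signed(b), signed(fido), small(b), stale(b), swims(fido), valid(m)} — 18 facts.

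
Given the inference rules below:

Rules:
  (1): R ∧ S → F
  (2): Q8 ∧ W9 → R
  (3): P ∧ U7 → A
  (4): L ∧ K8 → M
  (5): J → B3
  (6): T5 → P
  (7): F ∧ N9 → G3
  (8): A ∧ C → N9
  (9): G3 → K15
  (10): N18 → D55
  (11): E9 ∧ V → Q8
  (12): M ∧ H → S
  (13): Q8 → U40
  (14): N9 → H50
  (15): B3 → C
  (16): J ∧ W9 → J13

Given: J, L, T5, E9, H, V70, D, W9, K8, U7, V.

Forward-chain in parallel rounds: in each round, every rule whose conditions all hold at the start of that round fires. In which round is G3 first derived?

4

Round 1 fires (4), (5), (6), (11), (16), giving M, B3, P, Q8, J13.
Round 2 fires (2), (3), (12), (13), (15), giving R, A, S, U40, C.
Round 3 fires (1), (8), giving F, N9.
Round 4 fires (7), (14), giving G3, H50.
G3 first appears in round 4.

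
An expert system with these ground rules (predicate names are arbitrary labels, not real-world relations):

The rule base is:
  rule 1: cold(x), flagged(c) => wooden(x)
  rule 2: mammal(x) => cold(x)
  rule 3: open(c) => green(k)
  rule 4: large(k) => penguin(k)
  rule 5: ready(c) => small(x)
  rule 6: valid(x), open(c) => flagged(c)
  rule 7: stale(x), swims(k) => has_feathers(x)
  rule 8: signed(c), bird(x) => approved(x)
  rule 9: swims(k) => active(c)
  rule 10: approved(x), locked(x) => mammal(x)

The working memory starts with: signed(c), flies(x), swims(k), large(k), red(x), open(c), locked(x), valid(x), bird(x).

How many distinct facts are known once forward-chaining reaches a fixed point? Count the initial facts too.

17

Round 1 — rule 3, rule 4, rule 6, rule 8, rule 9, derive green(k), penguin(k), flagged(c), approved(x), active(c).
Round 2 — rule 10, derive mammal(x).
Round 3 — rule 2, derive cold(x).
Round 4 — rule 1, derive wooden(x).
Closure: {active(c), approved(x), bird(x), cold(x), flagged(c), flies(x), green(k), large(k), locked(x), mammal(x), open(c), penguin(k), red(x), signed(c), swims(k), valid(x), wooden(x)} — 17 facts.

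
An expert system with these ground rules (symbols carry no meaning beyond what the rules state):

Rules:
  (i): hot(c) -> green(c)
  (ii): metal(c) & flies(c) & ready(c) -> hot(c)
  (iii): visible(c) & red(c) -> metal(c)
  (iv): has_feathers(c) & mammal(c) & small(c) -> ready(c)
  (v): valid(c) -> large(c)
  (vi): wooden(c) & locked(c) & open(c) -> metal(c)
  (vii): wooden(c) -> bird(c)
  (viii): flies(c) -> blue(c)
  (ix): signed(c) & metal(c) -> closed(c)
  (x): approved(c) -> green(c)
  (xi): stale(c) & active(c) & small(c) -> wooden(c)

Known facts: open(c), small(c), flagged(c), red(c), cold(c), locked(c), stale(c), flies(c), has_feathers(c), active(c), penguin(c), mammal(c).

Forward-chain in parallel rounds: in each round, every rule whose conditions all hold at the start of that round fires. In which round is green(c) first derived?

Round 1: (iv) [has_feathers(c) & mammal(c) & small(c) -> ready(c)]; (viii) [flies(c) -> blue(c)]; (xi) [stale(c) & active(c) & small(c) -> wooden(c)]. Adds ready(c), blue(c), wooden(c).
Round 2: (vi) [wooden(c) & locked(c) & open(c) -> metal(c)]; (vii) [wooden(c) -> bird(c)]. Adds metal(c), bird(c).
Round 3: (ii) [metal(c) & flies(c) & ready(c) -> hot(c)]. Adds hot(c).
Round 4: (i) [hot(c) -> green(c)]. Adds green(c).
green(c) first appears in round 4.

4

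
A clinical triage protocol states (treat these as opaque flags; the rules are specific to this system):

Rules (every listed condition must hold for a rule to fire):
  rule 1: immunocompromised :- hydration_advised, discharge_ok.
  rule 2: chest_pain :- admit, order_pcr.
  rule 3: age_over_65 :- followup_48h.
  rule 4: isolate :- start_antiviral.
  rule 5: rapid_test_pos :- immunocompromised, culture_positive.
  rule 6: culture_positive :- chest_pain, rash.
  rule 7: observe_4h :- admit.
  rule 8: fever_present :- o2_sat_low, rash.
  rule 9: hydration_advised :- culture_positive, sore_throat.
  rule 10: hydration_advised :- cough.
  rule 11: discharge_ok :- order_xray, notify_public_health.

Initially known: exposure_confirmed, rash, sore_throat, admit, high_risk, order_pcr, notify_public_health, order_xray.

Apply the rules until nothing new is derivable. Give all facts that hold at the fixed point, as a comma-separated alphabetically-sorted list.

Round 1: rule 2 [chest_pain :- admit, order_pcr.]; rule 7 [observe_4h :- admit.]; rule 11 [discharge_ok :- order_xray, notify_public_health.]. Adds chest_pain, observe_4h, discharge_ok.
Round 2: rule 6 [culture_positive :- chest_pain, rash.]. Adds culture_positive.
Round 3: rule 9 [hydration_advised :- culture_positive, sore_throat.]. Adds hydration_advised.
Round 4: rule 1 [immunocompromised :- hydration_advised, discharge_ok.]. Adds immunocompromised.
Round 5: rule 5 [rapid_test_pos :- immunocompromised, culture_positive.]. Adds rapid_test_pos.

admit, chest_pain, culture_positive, discharge_ok, exposure_confirmed, high_risk, hydration_advised, immunocompromised, notify_public_health, observe_4h, order_pcr, order_xray, rapid_test_pos, rash, sore_throat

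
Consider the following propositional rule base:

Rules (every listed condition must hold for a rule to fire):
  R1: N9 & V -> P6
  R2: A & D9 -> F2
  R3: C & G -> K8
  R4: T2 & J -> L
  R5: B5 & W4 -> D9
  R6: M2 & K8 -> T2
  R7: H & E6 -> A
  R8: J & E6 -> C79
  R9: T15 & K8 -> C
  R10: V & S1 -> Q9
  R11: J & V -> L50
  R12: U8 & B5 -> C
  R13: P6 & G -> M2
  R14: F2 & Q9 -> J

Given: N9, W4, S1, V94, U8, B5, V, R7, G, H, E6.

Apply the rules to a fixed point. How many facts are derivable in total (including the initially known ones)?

24

Round 1 fires R1, R5, R7, R10, R12, giving P6, D9, A, Q9, C.
Round 2 fires R2, R3, R13, giving F2, K8, M2.
Round 3 fires R6, R14, giving T2, J.
Round 4 fires R4, R8, R11, giving L, C79, L50.
Closure: {A, B5, C, C79, D9, E6, F2, G, H, J, K8, L, L50, M2, N9, P6, Q9, R7, S1, T2, U8, V, V94, W4} — 24 facts.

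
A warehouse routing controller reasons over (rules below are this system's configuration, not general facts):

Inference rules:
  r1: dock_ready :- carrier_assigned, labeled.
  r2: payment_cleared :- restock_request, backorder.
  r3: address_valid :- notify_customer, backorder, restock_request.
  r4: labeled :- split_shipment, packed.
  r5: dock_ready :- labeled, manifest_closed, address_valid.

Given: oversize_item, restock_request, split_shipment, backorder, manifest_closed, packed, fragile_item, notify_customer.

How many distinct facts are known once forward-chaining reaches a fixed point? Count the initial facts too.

[1] r2 [payment_cleared :- restock_request, backorder.]; r3 [address_valid :- notify_customer, backorder, restock_request.]; r4 [labeled :- split_shipment, packed.]. ⇒ new: payment_cleared, address_valid, labeled.
[2] r5 [dock_ready :- labeled, manifest_closed, address_valid.]. ⇒ new: dock_ready.
Closure: {address_valid, backorder, dock_ready, fragile_item, labeled, manifest_closed, notify_customer, oversize_item, packed, payment_cleared, restock_request, split_shipment} — 12 facts.

12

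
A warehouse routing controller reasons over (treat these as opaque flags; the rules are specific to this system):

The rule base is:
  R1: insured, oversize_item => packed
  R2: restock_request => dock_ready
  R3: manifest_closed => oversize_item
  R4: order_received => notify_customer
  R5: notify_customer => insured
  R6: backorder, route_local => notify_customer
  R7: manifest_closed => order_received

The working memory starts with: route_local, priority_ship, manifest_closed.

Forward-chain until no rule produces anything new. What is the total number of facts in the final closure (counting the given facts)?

8

Round 1: R3 [manifest_closed => oversize_item]; R7 [manifest_closed => order_received]. New: oversize_item, order_received.
Round 2: R4 [order_received => notify_customer]. New: notify_customer.
Round 3: R5 [notify_customer => insured]. New: insured.
Round 4: R1 [insured, oversize_item => packed]. New: packed.
Closure: {insured, manifest_closed, notify_customer, order_received, oversize_item, packed, priority_ship, route_local} — 8 facts.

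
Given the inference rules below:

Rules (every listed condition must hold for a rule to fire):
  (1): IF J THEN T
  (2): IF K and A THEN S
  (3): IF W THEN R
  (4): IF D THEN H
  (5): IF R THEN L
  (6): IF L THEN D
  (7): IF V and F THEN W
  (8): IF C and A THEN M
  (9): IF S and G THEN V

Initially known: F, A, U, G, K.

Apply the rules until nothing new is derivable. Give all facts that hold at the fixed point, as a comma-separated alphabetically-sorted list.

A, D, F, G, H, K, L, R, S, U, V, W

Round 1: (2) [IF K and A THEN S]. New: S.
Round 2: (9) [IF S and G THEN V]. New: V.
Round 3: (7) [IF V and F THEN W]. New: W.
Round 4: (3) [IF W THEN R]. New: R.
Round 5: (5) [IF R THEN L]. New: L.
Round 6: (6) [IF L THEN D]. New: D.
Round 7: (4) [IF D THEN H]. New: H.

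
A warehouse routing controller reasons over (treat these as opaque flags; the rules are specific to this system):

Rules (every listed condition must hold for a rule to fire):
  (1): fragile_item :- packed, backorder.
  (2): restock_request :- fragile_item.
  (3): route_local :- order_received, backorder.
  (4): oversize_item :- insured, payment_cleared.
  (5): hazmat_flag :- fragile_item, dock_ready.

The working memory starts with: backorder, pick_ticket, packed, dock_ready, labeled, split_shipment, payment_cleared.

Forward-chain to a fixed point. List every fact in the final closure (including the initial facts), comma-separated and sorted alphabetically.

backorder, dock_ready, fragile_item, hazmat_flag, labeled, packed, payment_cleared, pick_ticket, restock_request, split_shipment

Round 1: (1) [fragile_item :- packed, backorder.]. Adds fragile_item.
Round 2: (2) [restock_request :- fragile_item.]; (5) [hazmat_flag :- fragile_item, dock_ready.]. Adds restock_request, hazmat_flag.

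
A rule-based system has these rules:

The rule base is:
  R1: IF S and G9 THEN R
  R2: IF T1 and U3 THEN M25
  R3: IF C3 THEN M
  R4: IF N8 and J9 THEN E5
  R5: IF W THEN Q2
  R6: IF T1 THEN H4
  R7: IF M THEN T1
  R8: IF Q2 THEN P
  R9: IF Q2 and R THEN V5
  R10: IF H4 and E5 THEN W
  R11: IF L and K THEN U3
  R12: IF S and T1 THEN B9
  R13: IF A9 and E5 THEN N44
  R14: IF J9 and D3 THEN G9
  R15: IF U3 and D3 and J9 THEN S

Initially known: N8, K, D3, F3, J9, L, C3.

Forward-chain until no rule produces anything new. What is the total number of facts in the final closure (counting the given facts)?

21

[1] R3 [IF C3 THEN M]; R4 [IF N8 and J9 THEN E5]; R11 [IF L and K THEN U3]; R14 [IF J9 and D3 THEN G9]. ⇒ new: M, E5, U3, G9.
[2] R7 [IF M THEN T1]; R15 [IF U3 and D3 and J9 THEN S]. ⇒ new: T1, S.
[3] R1 [IF S and G9 THEN R]; R2 [IF T1 and U3 THEN M25]; R6 [IF T1 THEN H4]; R12 [IF S and T1 THEN B9]. ⇒ new: R, M25, H4, B9.
[4] R10 [IF H4 and E5 THEN W]. ⇒ new: W.
[5] R5 [IF W THEN Q2]. ⇒ new: Q2.
[6] R8 [IF Q2 THEN P]; R9 [IF Q2 and R THEN V5]. ⇒ new: P, V5.
Closure: {B9, C3, D3, E5, F3, G9, H4, J9, K, L, M, M25, N8, P, Q2, R, S, T1, U3, V5, W} — 21 facts.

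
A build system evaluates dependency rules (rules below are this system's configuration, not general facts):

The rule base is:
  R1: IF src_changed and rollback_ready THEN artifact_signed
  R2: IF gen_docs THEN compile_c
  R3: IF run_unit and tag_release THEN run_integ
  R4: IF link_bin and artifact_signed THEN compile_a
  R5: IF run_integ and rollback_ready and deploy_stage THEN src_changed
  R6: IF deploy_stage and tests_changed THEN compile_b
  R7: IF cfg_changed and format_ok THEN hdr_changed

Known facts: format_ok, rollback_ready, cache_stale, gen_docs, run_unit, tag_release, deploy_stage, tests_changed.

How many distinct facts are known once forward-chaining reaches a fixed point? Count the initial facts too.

13

[1] R2 [IF gen_docs THEN compile_c]; R3 [IF run_unit and tag_release THEN run_integ]; R6 [IF deploy_stage and tests_changed THEN compile_b]. ⇒ new: compile_c, run_integ, compile_b.
[2] R5 [IF run_integ and rollback_ready and deploy_stage THEN src_changed]. ⇒ new: src_changed.
[3] R1 [IF src_changed and rollback_ready THEN artifact_signed]. ⇒ new: artifact_signed.
Closure: {artifact_signed, cache_stale, compile_b, compile_c, deploy_stage, format_ok, gen_docs, rollback_ready, run_integ, run_unit, src_changed, tag_release, tests_changed} — 13 facts.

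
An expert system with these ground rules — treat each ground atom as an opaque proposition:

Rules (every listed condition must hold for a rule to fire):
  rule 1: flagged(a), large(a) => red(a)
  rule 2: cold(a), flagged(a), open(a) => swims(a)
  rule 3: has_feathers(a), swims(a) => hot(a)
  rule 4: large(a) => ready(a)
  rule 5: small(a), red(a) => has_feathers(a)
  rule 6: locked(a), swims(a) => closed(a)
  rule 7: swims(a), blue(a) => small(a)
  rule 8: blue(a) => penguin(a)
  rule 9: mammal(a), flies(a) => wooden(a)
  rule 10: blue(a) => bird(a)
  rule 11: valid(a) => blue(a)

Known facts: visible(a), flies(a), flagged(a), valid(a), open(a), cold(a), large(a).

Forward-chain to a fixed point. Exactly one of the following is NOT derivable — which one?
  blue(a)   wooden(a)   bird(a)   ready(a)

Round 1 fires rule 1, rule 2, rule 4, rule 11, giving red(a), swims(a), ready(a), blue(a).
Round 2 fires rule 7, rule 8, rule 10, giving small(a), penguin(a), bird(a).
Round 3 fires rule 5, giving has_feathers(a).
Round 4 fires rule 3, giving hot(a).
Derived: ready(a) (round 1), bird(a) (round 2), blue(a) (round 1). wooden(a) never appears in any round.

wooden(a)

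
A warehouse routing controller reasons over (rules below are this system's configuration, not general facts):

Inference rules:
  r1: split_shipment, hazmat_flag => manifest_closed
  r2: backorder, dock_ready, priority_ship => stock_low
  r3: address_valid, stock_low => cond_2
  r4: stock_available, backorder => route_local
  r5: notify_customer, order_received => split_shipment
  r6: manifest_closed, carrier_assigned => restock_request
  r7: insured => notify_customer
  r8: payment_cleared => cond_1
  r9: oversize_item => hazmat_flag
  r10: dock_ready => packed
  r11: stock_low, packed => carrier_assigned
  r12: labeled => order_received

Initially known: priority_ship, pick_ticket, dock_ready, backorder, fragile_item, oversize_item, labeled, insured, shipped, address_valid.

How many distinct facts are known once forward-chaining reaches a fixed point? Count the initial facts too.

20

Round 1 — r2, r7, r9, r10, r12, derive stock_low, notify_customer, hazmat_flag, packed, order_received.
Round 2 — r3, r5, r11, derive cond_2, split_shipment, carrier_assigned.
Round 3 — r1, derive manifest_closed.
Round 4 — r6, derive restock_request.
Closure: {address_valid, backorder, carrier_assigned, cond_2, dock_ready, fragile_item, hazmat_flag, insured, labeled, manifest_closed, notify_customer, order_received, oversize_item, packed, pick_ticket, priority_ship, restock_request, shipped, split_shipment, stock_low} — 20 facts.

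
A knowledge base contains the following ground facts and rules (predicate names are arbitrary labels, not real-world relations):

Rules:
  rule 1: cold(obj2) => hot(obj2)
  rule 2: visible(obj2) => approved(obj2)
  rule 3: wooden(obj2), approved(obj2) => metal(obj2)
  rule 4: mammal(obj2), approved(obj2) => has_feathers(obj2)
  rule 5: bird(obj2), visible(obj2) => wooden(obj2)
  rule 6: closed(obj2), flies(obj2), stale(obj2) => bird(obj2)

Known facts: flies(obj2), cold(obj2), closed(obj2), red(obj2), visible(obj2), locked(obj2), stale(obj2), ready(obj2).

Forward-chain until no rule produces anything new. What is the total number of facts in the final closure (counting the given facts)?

13

Round 1: rule 1 [cold(obj2) => hot(obj2)]; rule 2 [visible(obj2) => approved(obj2)]; rule 6 [closed(obj2), flies(obj2), stale(obj2) => bird(obj2)]. Adds hot(obj2), approved(obj2), bird(obj2).
Round 2: rule 5 [bird(obj2), visible(obj2) => wooden(obj2)]. Adds wooden(obj2).
Round 3: rule 3 [wooden(obj2), approved(obj2) => metal(obj2)]. Adds metal(obj2).
Closure: {approved(obj2), bird(obj2), closed(obj2), cold(obj2), flies(obj2), hot(obj2), locked(obj2), metal(obj2), ready(obj2), red(obj2), stale(obj2), visible(obj2), wooden(obj2)} — 13 facts.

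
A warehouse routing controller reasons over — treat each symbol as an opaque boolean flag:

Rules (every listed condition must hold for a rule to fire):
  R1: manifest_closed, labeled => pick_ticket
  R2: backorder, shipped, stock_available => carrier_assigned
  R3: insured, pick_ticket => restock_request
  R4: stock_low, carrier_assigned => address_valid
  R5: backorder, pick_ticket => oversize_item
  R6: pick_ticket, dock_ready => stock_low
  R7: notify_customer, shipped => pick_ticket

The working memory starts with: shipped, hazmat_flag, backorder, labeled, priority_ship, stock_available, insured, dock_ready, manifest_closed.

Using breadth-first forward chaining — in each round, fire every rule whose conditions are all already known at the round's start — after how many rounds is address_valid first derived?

Round 1: R1 [manifest_closed, labeled => pick_ticket]; R2 [backorder, shipped, stock_available => carrier_assigned]. Adds pick_ticket, carrier_assigned.
Round 2: R3 [insured, pick_ticket => restock_request]; R5 [backorder, pick_ticket => oversize_item]; R6 [pick_ticket, dock_ready => stock_low]. Adds restock_request, oversize_item, stock_low.
Round 3: R4 [stock_low, carrier_assigned => address_valid]. Adds address_valid.
address_valid first appears in round 3.

3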